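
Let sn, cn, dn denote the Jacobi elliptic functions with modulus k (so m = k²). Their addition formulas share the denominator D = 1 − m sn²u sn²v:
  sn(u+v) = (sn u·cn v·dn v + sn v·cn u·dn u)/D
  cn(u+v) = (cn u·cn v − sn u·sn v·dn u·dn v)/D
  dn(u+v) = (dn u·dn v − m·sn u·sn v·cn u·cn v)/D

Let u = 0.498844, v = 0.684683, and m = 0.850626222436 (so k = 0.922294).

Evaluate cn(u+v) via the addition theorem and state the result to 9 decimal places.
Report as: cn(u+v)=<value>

sn u = 0.4637665354955423, cn u = 0.8859574485010338, dn u = 0.9039069769206555
sn v = 0.6002265904629242, cn v = 0.7998300070022711, dn v = 0.8327924253388205
m = k² = 0.850626222436
D = 1 − m·sn²u·sn²v = 0.9340874605977492
cn(u+v) = (cn u·cn v − sn u·sn v·dn u·dn v)/D = 0.4990713938915473/0.9340874605977492 = 0.5342876496513264

cn(u+v)=0.534287650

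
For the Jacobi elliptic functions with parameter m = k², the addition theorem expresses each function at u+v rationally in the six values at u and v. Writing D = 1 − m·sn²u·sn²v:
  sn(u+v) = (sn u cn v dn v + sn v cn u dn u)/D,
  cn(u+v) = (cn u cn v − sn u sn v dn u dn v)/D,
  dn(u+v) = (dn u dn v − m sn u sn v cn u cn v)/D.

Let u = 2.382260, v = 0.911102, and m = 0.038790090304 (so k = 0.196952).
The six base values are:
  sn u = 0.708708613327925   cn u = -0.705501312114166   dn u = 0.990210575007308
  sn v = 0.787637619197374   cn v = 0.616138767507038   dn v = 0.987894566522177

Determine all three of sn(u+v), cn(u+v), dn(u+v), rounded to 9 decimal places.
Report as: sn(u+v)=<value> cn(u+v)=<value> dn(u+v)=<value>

m = k² = 0.038790090304
D = 1 − m·sn²u·sn²v = 0.987913261831929
sn(u+v) = (sn u·cn v·dn v + sn v·cn u·dn u)/D = -0.1188627338283188/0.987913261831929 = -0.1203169735852181
cn(u+v) = (cn u·cn v − sn u·sn v·dn u·dn v)/D = -0.9807365922663739/0.987913261831929 = -0.9927355266470995
dn(u+v) = (dn u·dn v − m·sn u·sn v·cn u·cn v)/D = 0.9876358503774132/0.987913261831929 = 0.9997191945232101

sn(u+v)=-0.120316974 cn(u+v)=-0.992735527 dn(u+v)=0.999719195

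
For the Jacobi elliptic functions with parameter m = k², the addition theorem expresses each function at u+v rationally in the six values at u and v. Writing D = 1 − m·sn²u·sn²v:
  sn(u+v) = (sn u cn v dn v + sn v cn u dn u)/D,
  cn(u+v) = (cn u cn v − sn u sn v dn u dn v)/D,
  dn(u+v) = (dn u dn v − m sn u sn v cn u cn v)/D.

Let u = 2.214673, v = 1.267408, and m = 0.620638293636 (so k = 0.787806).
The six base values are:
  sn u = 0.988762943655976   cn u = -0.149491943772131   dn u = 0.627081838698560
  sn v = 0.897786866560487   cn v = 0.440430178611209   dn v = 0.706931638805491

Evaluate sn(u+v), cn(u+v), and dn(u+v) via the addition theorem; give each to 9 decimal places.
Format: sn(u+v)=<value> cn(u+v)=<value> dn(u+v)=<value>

m = k² = 0.620638293636
D = 1 − m·sn²u·sn²v = 0.5109317971935174
sn(u+v) = (sn u·cn v·dn v + sn v·cn u·dn u)/D = 0.2236934777954618/0.5109317971935174 = 0.4378147514485911
cn(u+v) = (cn u·cn v − sn u·sn v·dn u·dn v)/D = -0.4593610011474296/0.5109317971935174 = -0.8990652053182842
dn(u+v) = (dn u·dn v − m·sn u·sn v·cn u·cn v)/D = 0.4795782765186197/0.5109317971935174 = 0.9386346262904001

sn(u+v)=0.437814751 cn(u+v)=-0.899065205 dn(u+v)=0.938634626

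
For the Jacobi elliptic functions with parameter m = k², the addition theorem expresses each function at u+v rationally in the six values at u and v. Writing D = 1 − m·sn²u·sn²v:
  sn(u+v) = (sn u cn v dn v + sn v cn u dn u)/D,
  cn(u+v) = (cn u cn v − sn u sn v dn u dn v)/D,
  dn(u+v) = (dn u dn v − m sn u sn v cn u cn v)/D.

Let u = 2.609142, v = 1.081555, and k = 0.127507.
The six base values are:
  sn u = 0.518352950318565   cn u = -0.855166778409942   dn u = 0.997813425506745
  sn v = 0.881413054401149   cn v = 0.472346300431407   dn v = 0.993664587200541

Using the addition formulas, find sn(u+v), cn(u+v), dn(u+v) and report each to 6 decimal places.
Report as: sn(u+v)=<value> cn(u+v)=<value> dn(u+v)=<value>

sn(u+v)=-0.510549 cn(u+v)=-0.859849 dn(u+v)=0.997879

m = k² = 0.016258035049
D = 1 − m·sn²u·sn²v = 0.9966062631675094
sn(u+v) = (sn u·cn v·dn v + sn v·cn u·dn u)/D = -0.5088160977322883/0.9966062631675094 = -0.5105487658838509
cn(u+v) = (cn u·cn v − sn u·sn v·dn u·dn v)/D = -0.8569306987576029/0.9966062631675094 = -0.8598487992981538
dn(u+v) = (dn u·dn v − m·sn u·sn v·cn u·cn v)/D = 0.9944923021139253/0.9966062631675094 = 0.9978788402885756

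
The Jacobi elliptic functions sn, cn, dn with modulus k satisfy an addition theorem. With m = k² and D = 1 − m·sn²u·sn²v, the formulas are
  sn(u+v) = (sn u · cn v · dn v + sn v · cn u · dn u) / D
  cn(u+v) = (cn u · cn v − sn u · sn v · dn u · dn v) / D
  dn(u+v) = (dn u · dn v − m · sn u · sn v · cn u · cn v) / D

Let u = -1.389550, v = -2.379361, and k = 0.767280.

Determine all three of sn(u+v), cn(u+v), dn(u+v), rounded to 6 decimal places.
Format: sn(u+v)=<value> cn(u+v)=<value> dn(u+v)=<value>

sn(u+v)=-0.105897 cn(u+v)=-0.994377 dn(u+v)=0.996694

sn u = -0.9353212300699801, cn u = 0.3537996559924547, dn u = 0.6964005881435246
sn v = -0.9586149485766997, cn v = -0.2847057785948355, dn v = 0.6774964125060959
m = k² = 0.5887185984
D = 1 − m·sn²u·sn²v = 0.5267204554468347
sn(u+v) = (sn u·cn v·dn v + sn v·cn u·dn u)/D = -0.0557781388645592/0.5267204554468347 = -0.1058970432755279
cn(u+v) = (cn u·cn v − sn u·sn v·dn u·dn v)/D = -0.523758758791609/0.5267204554468347 = -0.9943770996083432
dn(u+v) = (dn u·dn v − m·sn u·sn v·cn u·cn v)/D = 0.5249788723619339/0.5267204554468347 = 0.9966935343655425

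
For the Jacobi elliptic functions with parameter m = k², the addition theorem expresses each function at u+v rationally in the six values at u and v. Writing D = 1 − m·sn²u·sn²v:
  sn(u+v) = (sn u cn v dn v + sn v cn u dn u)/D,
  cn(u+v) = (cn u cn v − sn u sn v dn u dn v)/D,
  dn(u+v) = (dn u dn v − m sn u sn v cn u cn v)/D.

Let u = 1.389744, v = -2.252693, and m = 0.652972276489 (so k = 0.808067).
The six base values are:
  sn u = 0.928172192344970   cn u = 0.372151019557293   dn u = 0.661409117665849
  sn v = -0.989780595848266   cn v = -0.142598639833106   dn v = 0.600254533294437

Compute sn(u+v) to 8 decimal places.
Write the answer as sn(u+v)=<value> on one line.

m = k² = 0.652972276489
D = 1 − m·sn²u·sn²v = 0.4489008775082933
sn(u+v) = (sn u·cn v·dn v + sn v·cn u·dn u)/D = -0.3230759760042308/0.4489008775082933 = -0.7197044875419343

sn(u+v)=-0.71970449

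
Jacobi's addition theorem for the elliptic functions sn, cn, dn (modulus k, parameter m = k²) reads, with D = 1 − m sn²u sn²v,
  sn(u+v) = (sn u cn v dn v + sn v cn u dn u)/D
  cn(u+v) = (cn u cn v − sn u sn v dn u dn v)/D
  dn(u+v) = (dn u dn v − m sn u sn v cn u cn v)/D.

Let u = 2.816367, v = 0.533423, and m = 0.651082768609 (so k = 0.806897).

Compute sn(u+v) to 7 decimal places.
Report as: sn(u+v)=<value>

sn u = 0.8728782724472457, cn u = -0.4879380303783585, dn u = 0.7098797854021283
sn v = 0.4951225655945465, cn v = 0.8688231379510297, dn v = 0.9167275672181107
m = k² = 0.651082768609
D = 1 − m·sn²u·sn²v = 0.878390078475538
sn(u+v) = (sn u·cn v·dn v + sn v·cn u·dn u)/D = 0.523725715937292/0.878390078475538 = 0.5962336423997725

sn(u+v)=0.5962336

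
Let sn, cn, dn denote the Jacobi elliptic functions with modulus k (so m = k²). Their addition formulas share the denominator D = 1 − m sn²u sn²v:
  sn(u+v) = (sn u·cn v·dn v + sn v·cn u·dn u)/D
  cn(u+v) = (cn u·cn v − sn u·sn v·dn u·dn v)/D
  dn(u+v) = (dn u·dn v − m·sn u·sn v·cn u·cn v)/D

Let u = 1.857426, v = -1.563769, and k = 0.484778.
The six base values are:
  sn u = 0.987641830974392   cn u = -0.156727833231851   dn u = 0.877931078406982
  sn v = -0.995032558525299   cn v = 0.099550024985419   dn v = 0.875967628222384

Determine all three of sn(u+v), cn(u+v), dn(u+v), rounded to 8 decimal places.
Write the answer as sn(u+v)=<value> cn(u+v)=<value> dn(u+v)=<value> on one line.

m = k² = 0.235009709284
D = 1 − m·sn²u·sn²v = 0.7730347648774353
sn(u+v) = (sn u·cn v·dn v + sn v·cn u·dn u)/D = 0.2230376692125512/0.7730347648774353 = 0.2885221717653459
cn(u+v) = (cn u·cn v − sn u·sn v·dn u·dn v)/D = 0.740160081213074/0.7730347648774353 = 0.9574732144555315
dn(u+v) = (dn u·dn v − m·sn u·sn v·cn u·cn v)/D = 0.7654358243963814/0.7730347648774353 = 0.9901699886909242

sn(u+v)=0.28852217 cn(u+v)=0.95747321 dn(u+v)=0.99016999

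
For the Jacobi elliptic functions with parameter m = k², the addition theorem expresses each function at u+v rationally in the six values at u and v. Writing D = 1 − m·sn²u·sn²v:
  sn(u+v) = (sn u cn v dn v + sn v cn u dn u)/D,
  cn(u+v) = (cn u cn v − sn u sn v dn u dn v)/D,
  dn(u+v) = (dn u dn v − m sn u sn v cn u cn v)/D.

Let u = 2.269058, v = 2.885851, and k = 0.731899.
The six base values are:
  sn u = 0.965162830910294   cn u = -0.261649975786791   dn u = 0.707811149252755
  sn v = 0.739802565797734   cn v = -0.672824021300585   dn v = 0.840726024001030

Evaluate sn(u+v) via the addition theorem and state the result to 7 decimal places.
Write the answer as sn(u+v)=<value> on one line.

m = k² = 0.535676146201
D = 1 − m·sn²u·sn²v = 0.7268915414009033
sn(u+v) = (sn u·cn v·dn v + sn v·cn u·dn u)/D = -0.6829651733471308/0.7268915414009033 = -0.9395695704903716

sn(u+v)=-0.9395696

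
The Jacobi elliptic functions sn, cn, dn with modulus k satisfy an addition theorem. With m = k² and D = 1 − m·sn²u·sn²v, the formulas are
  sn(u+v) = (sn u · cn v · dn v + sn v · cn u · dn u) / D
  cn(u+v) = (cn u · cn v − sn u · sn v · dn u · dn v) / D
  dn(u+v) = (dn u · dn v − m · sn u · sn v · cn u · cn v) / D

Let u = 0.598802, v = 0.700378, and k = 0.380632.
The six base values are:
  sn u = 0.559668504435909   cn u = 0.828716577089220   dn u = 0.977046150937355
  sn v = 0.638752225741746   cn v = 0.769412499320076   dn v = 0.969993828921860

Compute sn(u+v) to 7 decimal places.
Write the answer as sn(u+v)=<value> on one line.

m = k² = 0.144880719424
D = 1 − m·sn²u·sn²v = 0.9814844259301942
sn(u+v) = (sn u·cn v·dn v + sn v·cn u·dn u)/D = 0.934888870175958/0.9814844259301942 = 0.9525254252403694

sn(u+v)=0.9525254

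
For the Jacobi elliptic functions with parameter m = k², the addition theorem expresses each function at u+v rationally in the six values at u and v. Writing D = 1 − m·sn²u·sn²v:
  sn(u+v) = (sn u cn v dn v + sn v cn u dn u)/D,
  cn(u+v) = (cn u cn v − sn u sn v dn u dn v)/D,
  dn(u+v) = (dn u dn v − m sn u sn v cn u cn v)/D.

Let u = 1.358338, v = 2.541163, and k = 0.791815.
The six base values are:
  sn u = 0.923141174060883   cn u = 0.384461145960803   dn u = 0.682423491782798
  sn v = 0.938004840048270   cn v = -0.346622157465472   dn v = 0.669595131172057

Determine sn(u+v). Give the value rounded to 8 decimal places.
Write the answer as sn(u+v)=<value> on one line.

sn(u+v)=0.06009120

m = k² = 0.626970994225
D = 1 − m·sn²u·sn²v = 0.5298961025934622
sn(u+v) = (sn u·cn v·dn v + sn v·cn u·dn u)/D = 0.03184209403665013/0.5298961025934622 = 0.06009120255990912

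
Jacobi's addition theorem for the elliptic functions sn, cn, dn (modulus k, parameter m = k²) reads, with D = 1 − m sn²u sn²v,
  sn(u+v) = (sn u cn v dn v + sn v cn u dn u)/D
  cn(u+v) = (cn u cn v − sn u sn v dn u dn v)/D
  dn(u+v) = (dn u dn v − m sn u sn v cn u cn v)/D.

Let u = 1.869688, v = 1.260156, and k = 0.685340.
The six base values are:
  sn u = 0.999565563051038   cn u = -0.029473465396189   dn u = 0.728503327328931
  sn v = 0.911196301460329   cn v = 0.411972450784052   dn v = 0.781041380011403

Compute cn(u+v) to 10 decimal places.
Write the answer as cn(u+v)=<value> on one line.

m = k² = 0.4696909156
D = 1 − m·sn²u·sn²v = 0.6103644022327433
cn(u+v) = (cn u·cn v − sn u·sn v·dn u·dn v)/D = -0.5303797336167066/0.6103644022327433 = -0.8689558756646868

cn(u+v)=-0.8689558757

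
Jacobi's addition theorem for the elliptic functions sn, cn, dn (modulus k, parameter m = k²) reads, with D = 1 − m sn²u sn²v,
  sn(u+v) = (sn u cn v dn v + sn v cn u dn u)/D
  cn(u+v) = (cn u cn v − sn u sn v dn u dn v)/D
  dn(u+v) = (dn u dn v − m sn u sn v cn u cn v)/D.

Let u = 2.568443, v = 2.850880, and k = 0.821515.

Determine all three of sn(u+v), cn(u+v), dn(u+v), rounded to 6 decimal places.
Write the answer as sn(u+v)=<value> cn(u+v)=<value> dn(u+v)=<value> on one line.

sn u = 0.9521092447898162, cn u = -0.305758051383387, dn u = 0.6230625340828735
sn v = 0.8796038017785938, cn v = -0.4757070021522115, dn v = 0.6912583359474129
m = k² = 0.674886895225
D = 1 − m·sn²u·sn²v = 0.5266539526200618
sn(u+v) = (sn u·cn v·dn v + sn v·cn u·dn u)/D = -0.4806583473615361/0.5266539526200618 = -0.9126644639621498
cn(u+v) = (cn u·cn v − sn u·sn v·dn u·dn v)/D = -0.2152485514980557/0.5266539526200618 = -0.4087096478194291
dn(u+v) = (dn u·dn v − m·sn u·sn v·cn u·cn v)/D = 0.3484876110188699/0.5266539526200618 = 0.6617013112408472

sn(u+v)=-0.912664 cn(u+v)=-0.408710 dn(u+v)=0.661701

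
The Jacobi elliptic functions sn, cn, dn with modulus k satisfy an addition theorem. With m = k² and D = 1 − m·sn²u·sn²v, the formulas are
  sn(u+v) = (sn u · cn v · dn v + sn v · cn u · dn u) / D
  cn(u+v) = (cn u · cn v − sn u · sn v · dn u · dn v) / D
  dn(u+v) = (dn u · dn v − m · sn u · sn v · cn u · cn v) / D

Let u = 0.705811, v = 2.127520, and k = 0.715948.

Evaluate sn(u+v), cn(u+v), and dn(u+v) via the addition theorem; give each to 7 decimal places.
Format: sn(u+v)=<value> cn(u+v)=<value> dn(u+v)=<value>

sn(u+v)=0.7476383 cn(u+v)=-0.6641062 dn(u+v)=0.8446809

sn u = 0.6278902276959329, cn u = 0.7783019092639755, dn u = 0.8932618361585654
sn v = 0.9830398566228976, cn v = -0.1833920398785971, dn v = 0.7103928010663912
m = k² = 0.512581538704
D = 1 − m·sn²u·sn²v = 0.8047133026081014
sn(u+v) = (sn u·cn v·dn v + sn v·cn u·dn u)/D = 0.6016344557566066/0.8047133026081014 = 0.7476382629772494
cn(u+v) = (cn u·cn v − sn u·sn v·dn u·dn v)/D = -0.5344150830963601/0.8047133026081014 = -0.6641061870908607
dn(u+v) = (dn u·dn v − m·sn u·sn v·cn u·cn v)/D = 0.6797259932585285/0.8047133026081014 = 0.844680945444191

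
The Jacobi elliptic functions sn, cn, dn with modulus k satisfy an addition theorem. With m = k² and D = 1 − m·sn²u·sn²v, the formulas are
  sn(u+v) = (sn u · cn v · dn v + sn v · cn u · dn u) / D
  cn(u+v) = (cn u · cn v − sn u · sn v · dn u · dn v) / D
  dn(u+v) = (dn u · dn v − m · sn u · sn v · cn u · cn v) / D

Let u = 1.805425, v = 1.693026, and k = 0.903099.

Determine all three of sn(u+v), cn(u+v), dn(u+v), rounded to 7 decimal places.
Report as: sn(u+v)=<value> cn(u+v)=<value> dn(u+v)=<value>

sn(u+v)=0.8149218 cn(u+v)=-0.5795709 dn(u+v)=0.6770303

sn u = 0.9766122474594526, cn u = 0.2150081815006046, dn u = 0.4712914297535034
sn v = 0.9635472948160708, cn v = 0.2675380545878135, dn v = 0.4927364476925766
m = k² = 0.815587803801
D = 1 − m·sn²u·sn²v = 0.277793939748981
sn(u+v) = (sn u·cn v·dn v + sn v·cn u·dn u)/D = 0.2263803480948539/0.277793939748981 = 0.8149218384656439
cn(u+v) = (cn u·cn v − sn u·sn v·dn u·dn v)/D = -0.1610012762611317/0.277793939748981 = -0.5795708733121213
dn(u+v) = (dn u·dn v − m·sn u·sn v·cn u·cn v)/D = 0.1880749282140762/0.277793939748981 = 0.6770303498486098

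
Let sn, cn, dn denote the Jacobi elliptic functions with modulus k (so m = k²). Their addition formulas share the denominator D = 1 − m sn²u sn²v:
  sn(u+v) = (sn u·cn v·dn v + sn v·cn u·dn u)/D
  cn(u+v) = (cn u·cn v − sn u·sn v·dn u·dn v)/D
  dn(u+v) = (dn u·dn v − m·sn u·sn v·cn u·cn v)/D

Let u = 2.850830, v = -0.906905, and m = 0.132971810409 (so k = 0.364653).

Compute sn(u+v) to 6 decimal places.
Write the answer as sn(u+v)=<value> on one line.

sn u = 0.3916300145683121, cn u = -0.9201227807685362, dn u = 0.9897502576240748
sn v = -0.7789057033496445, cn v = 0.6271410569316887, dn v = 0.9588153043531802
m = k² = 0.132971810409
D = 1 − m·sn²u·sn²v = 0.9876268212506785
sn(u+v) = (sn u·cn v·dn v + sn v·cn u·dn u)/D = 0.9448350062799984/0.9876268212506785 = 0.9566720809419789

sn(u+v)=0.956672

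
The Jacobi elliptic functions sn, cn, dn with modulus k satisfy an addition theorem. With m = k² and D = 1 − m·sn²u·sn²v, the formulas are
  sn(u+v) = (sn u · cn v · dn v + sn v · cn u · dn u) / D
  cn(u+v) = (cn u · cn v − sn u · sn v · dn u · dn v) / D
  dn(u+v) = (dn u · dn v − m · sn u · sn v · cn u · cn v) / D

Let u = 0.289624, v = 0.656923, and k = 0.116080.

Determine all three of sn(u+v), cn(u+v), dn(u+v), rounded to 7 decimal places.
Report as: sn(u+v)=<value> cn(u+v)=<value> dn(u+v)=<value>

sn u = 0.2855404909178293, cn u = 0.9583666459379756, dn u = 0.9994505356273493
sn v = 0.6102207439427067, cn v = 0.7922314331443871, dn v = 0.9974880873387403
m = k² = 0.0134745664
D = 1 − m·sn²u·sn²v = 0.9995909050328916
sn(u+v) = (sn u·cn v·dn v + sn v·cn u·dn u)/D = 0.8101397946801211/0.9995909050328916 = 0.8104713544322049
cn(u+v) = (cn u·cn v − sn u·sn v·dn u·dn v)/D = 0.5855386327990037/0.9995909050328916 = 0.5857782717418147
dn(u+v) = (dn u·dn v − m·sn u·sn v·cn u·cn v)/D = 0.9951574059395501/0.9995909050328916 = 0.9955646864422044

sn(u+v)=0.8104714 cn(u+v)=0.5857783 dn(u+v)=0.9955647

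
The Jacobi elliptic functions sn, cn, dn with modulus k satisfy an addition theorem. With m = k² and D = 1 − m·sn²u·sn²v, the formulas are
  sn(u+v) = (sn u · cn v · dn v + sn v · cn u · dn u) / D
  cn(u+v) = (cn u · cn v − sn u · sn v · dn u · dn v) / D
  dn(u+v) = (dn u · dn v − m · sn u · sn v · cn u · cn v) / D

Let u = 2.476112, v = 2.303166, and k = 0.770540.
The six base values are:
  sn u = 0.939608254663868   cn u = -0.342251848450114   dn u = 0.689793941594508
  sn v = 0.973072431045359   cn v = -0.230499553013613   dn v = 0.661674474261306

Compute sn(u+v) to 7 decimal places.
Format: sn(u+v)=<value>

sn(u+v)=-0.7406324

m = k² = 0.5937318916
D = 1 − m·sn²u·sn²v = 0.5036656177156233
sn(u+v) = (sn u·cn v·dn v + sn v·cn u·dn u)/D = -0.3730310865466368/0.5036656177156233 = -0.740632422436378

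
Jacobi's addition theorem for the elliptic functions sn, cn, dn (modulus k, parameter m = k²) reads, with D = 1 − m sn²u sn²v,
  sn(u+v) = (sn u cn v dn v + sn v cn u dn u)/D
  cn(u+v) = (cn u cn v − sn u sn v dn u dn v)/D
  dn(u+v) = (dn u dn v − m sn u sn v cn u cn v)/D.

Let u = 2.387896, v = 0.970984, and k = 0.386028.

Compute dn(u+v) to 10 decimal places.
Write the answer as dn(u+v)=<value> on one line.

dn(u+v)=0.9994075757

sn u = 0.7624963922239721, cn u = -0.6469924666063945, dn u = 0.9556992445919223
sn v = 0.8146986067308053, cn v = 0.5798846266205758, dn v = 0.9492586412527962
m = k² = 0.149017616784
D = 1 − m·sn²u·sn²v = 0.9424947961926946
dn(u+v) = (dn u·dn v − m·sn u·sn v·cn u·cn v)/D = 0.9419364394008043/0.9424947961926946 = 0.9994075757297061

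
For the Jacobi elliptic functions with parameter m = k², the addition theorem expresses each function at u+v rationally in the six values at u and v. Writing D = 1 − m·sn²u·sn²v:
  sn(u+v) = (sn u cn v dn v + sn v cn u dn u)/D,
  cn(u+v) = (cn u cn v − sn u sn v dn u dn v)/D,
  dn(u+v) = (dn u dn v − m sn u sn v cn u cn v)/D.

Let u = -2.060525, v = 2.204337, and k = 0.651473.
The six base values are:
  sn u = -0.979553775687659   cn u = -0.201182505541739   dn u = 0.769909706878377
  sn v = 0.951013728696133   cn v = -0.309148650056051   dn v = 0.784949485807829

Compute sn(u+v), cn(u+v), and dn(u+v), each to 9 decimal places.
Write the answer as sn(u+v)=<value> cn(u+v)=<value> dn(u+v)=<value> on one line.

m = k² = 0.424417069729
D = 1 − m·sn²u·sn²v = 0.6316819681471053
sn(u+v) = (sn u·cn v·dn v + sn v·cn u·dn u)/D = 0.09039970440850262/0.6316819681471053 = 0.1431095218273675
cn(u+v) = (cn u·cn v − sn u·sn v·dn u·dn v)/D = 0.6251799759469715/0.6316819681471053 = 0.9897068579950036
dn(u+v) = (dn u·dn v − m·sn u·sn v·cn u·cn v)/D = 0.6289306220591458/0.6316819681471053 = 0.9956444124944235

sn(u+v)=0.143109522 cn(u+v)=0.989706858 dn(u+v)=0.995644412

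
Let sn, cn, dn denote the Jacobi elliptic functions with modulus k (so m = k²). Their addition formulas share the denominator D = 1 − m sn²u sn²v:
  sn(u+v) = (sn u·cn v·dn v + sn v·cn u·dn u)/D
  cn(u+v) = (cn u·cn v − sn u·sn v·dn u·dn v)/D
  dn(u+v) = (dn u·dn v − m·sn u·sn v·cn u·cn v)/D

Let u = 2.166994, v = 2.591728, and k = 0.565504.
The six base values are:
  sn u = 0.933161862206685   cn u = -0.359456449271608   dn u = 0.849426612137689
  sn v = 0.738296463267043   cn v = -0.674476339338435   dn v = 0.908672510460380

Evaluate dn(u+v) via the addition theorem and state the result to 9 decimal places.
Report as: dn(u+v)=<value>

dn(u+v)=0.847002069

m = k² = 0.319794774016
D = 1 − m·sn²u·sn²v = 0.8482086929685717
dn(u+v) = (dn u·dn v − m·sn u·sn v·cn u·cn v)/D = 0.7184345177093096/0.8482086929685717 = 0.8470020687891364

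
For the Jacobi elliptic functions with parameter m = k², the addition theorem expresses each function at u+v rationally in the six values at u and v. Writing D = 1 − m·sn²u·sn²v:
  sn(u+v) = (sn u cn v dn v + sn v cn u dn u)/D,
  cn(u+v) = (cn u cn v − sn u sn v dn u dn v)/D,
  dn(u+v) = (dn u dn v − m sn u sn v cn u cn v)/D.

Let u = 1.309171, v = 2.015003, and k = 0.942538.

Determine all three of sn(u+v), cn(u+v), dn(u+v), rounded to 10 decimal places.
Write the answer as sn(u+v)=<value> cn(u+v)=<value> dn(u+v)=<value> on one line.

sn u = 0.8785646418687073, cn u = 0.4776234605399006, dn u = 0.5606091200278448
sn v = 0.9842814708134958, cn v = 0.1766068690997647, dn v = 0.3732701601124435
m = k² = 0.888377881444
D = 1 − m·sn²u·sn²v = 0.335670102164113
sn(u+v) = (sn u·cn v·dn v + sn v·cn u·dn u)/D = 0.3214680770791202/0.335670102164113 = 0.9576905271174575
cn(u+v) = (cn u·cn v − sn u·sn v·dn u·dn v)/D = -0.09660586372430452/0.335670102164113 = -0.2878000247906285
dn(u+v) = (dn u·dn v − m·sn u·sn v·cn u·cn v)/D = 0.1444573125143718/0.335670102164113 = 0.4303550169736146

sn(u+v)=0.9576905271 cn(u+v)=-0.2878000248 dn(u+v)=0.4303550170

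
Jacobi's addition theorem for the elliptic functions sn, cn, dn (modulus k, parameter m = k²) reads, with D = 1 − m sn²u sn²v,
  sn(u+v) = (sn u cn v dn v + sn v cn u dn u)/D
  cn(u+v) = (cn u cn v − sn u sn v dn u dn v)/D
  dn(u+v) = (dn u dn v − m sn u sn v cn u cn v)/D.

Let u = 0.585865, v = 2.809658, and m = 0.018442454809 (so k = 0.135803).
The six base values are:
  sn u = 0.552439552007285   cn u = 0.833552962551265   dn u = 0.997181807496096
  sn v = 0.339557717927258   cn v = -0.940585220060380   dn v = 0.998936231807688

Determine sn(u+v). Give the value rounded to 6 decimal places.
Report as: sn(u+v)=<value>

m = k² = 0.018442454809
D = 1 − m·sn²u·sn²v = 0.9993510436758137
sn(u+v) = (sn u·cn v·dn v + sn v·cn u·dn u)/D = -0.2368220437295393/0.9993510436758137 = -0.2369758306935472

sn(u+v)=-0.236976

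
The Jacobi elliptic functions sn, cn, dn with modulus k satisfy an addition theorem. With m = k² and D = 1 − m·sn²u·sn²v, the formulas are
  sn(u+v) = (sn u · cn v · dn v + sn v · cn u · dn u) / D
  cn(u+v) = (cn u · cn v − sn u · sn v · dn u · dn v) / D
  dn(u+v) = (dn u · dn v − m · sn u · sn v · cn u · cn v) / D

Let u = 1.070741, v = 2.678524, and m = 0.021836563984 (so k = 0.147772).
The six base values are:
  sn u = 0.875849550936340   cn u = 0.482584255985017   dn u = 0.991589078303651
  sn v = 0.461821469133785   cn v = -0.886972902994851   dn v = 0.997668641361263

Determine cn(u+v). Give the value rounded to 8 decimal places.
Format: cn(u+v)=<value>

m = k² = 0.021836563984
D = 1 − m·sn²u·sn²v = 0.9964273410263829
cn(u+v) = (cn u·cn v − sn u·sn v·dn u·dn v)/D = -0.8281881129811567/0.9964273410263829 = -0.8311575554802329

cn(u+v)=-0.83115756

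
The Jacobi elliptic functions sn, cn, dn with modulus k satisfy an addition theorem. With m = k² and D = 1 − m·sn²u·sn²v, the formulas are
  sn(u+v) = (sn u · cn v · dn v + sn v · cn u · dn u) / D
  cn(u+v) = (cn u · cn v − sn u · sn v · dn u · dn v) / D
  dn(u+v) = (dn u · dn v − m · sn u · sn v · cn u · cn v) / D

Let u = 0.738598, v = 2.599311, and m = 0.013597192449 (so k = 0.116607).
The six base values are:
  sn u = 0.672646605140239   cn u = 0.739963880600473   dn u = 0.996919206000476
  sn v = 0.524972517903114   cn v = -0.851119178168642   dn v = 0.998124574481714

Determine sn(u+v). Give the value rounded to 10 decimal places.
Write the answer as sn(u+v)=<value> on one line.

m = k² = 0.013597192449
D = 1 − m·sn²u·sn²v = 0.9983045058665256
sn(u+v) = (sn u·cn v·dn v + sn v·cn u·dn u)/D = -0.1841648059485422/0.9983045058665256 = -0.1844775866144045

sn(u+v)=-0.1844775866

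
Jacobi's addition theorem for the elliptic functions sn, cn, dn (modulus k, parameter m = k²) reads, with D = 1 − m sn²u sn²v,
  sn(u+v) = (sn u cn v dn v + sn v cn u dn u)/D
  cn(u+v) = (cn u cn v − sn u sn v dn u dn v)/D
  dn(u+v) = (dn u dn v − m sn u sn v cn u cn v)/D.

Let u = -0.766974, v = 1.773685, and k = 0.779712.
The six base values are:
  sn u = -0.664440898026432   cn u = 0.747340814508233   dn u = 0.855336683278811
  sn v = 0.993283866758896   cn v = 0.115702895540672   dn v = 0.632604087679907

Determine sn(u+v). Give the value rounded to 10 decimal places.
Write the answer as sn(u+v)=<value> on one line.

m = k² = 0.607950802944
D = 1 − m·sn²u·sn²v = 0.7351939442473845
sn(u+v) = (sn u·cn v·dn v + sn v·cn u·dn u)/D = 0.5863017031202379/0.7351939442473845 = 0.7974789614466057

sn(u+v)=0.7974789614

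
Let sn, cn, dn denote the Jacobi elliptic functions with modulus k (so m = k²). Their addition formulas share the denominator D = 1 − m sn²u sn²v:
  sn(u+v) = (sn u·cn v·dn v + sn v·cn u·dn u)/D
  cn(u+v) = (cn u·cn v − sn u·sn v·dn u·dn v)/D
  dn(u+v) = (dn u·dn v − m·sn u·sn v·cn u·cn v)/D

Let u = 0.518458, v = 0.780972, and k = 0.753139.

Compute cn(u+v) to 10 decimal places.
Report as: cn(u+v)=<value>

cn(u+v)=0.4073899184

sn u = 0.4847244249357869, cn u = 0.8746669262471691, dn u = 0.9309820845009342
sn v = 0.675390973572093, cn v = 0.7374598516647129, dn v = 0.8609655423373015
m = k² = 0.567218353321
D = 1 − m·sn²u·sn²v = 0.9392074183005558
cn(u+v) = (cn u·cn v − sn u·sn v·dn u·dn v)/D = 0.3826236334947039/0.9392074183005558 = 0.4073899183920846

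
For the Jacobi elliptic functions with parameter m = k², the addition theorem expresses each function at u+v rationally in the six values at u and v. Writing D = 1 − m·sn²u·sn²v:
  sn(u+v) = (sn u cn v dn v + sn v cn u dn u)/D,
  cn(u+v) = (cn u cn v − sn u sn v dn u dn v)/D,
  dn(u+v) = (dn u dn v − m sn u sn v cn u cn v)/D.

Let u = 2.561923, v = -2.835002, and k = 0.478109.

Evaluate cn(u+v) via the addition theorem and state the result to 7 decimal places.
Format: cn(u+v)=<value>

sn u = 0.6964323381424324, cn u = -0.7176224622943911, dn u = 0.9429372197244522
sn v = -0.4871076254732949, cn v = -0.8733419497572347, dn v = 0.9725029545018311
m = k² = 0.228588215881
D = 1 − m·sn²u·sn²v = 0.9736935919382585
cn(u+v) = (cn u·cn v − sn u·sn v·dn u·dn v)/D = 0.937813722106466/0.9736935919382585 = 0.9631507589976338

cn(u+v)=0.9631508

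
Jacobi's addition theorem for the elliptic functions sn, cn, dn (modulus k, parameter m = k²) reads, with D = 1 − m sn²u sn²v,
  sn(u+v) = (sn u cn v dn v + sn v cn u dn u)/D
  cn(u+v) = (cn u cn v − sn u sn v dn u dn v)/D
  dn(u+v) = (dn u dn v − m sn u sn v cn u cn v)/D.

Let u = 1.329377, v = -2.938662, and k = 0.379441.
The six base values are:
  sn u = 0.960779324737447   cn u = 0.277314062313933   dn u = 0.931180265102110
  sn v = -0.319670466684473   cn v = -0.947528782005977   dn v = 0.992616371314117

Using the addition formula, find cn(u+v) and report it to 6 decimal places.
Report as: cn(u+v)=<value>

cn(u+v)=0.021412

m = k² = 0.143975472481
D = 1 − m·sn²u·sn²v = 0.9864187157105651
cn(u+v) = (cn u·cn v − sn u·sn v·dn u·dn v)/D = 0.02112123514569986/0.9864187157105651 = 0.02141203812265993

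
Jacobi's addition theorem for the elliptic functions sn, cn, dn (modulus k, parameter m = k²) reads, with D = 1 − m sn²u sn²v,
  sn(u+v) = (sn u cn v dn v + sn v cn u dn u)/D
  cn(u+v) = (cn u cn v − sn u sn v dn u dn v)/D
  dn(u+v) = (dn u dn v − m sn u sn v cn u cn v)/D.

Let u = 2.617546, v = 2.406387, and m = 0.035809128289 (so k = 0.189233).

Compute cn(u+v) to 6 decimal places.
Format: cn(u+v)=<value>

sn u = 0.5242246251342605, cn u = -0.8515800270102887, dn u = 0.9950674556328412
sn v = 0.6900409763371734, cn v = -0.7237703026345033, dn v = 0.9914379703492999
m = k² = 0.035809128289
D = 1 − m·sn²u·sn²v = 0.9953142582783976
cn(u+v) = (cn u·cn v − sn u·sn v·dn u·dn v)/D = 0.2594780642489336/0.9953142582783976 = 0.2606996354073684

cn(u+v)=0.260700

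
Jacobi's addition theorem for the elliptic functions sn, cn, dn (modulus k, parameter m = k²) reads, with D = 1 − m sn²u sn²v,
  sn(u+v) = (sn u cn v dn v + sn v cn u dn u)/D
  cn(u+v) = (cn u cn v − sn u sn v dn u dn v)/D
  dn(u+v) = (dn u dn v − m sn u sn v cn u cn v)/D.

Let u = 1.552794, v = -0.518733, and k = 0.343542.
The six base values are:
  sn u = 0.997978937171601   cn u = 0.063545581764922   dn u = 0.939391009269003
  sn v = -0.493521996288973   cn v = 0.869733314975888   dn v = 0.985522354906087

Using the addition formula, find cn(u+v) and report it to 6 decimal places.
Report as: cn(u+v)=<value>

cn(u+v)=0.526310

m = k² = 0.118021105764
D = 1 − m·sn²u·sn²v = 0.9713703882851807
cn(u+v) = (cn u·cn v − sn u·sn v·dn u·dn v)/D = 0.5112424329480693/0.9713703882851807 = 0.5263104981515823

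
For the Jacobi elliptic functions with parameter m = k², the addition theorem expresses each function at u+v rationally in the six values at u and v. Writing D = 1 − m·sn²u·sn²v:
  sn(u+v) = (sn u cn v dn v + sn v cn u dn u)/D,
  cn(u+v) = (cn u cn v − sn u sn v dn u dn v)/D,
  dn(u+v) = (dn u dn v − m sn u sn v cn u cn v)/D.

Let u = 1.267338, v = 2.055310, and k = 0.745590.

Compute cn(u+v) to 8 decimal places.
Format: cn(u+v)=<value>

cn(u+v)=-0.88865784

sn u = 0.904658647833291, cn u = 0.4261369860742454, dn u = 0.738270789582103
sn v = 0.9949380687200966, cn v = -0.1004899965744075, dn v = 0.6706036147433483
m = k² = 0.5559044481
D = 1 − m·sn²u·sn²v = 0.5496380157960898
cn(u+v) = (cn u·cn v − sn u·sn v·dn u·dn v)/D = -0.4884401326384597/0.5496380157960898 = -0.8886578413449228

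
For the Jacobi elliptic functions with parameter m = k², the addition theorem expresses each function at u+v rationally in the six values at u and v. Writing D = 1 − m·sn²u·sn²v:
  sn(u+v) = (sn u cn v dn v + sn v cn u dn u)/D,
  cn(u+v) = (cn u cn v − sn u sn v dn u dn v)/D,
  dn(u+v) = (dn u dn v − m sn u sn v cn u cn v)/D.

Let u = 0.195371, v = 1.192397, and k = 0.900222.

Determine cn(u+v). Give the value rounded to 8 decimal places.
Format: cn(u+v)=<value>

cn(u+v)=0.41782647

sn u = 0.1931513087922741, cn u = 0.9811689823429151, dn u = 0.9847670147611872
sn v = 0.8526821992164962, cn v = 0.5224299638605346, dn v = 0.6409252784870565
m = k² = 0.810399649284
D = 1 − m·sn²u·sn²v = 0.9780179116907275
cn(u+v) = (cn u·cn v − sn u·sn v·dn u·dn v)/D = 0.4086417762481005/0.9780179116907275 = 0.417826474713198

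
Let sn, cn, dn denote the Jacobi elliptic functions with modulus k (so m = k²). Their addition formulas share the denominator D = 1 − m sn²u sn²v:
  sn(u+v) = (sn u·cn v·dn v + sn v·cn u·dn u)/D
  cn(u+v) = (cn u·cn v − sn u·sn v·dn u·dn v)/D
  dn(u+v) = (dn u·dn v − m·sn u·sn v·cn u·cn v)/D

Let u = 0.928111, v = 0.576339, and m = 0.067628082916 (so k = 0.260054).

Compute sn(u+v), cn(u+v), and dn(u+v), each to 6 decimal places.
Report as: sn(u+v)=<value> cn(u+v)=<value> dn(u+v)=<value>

sn u = 0.7959278425398084, cn u = 0.6053915009891747, dn u = 0.9783442814352892
sn v = 0.5432654929610596, cn v = 0.8395609591672167, dn v = 0.9899699105136326
m = k² = 0.067628082916
D = 1 − m·sn²u·sn²v = 0.98735558586322
sn(u+v) = (sn u·cn v·dn v + sn v·cn u·dn u)/D = 0.9832935362764268/0.98735558586322 = 0.9958859304135684
cn(u+v) = (cn u·cn v − sn u·sn v·dn u·dn v)/D = 0.08946996396725387/0.98735558586322 = 0.09061574699963088
dn(u+v) = (dn u·dn v − m·sn u·sn v·cn u·cn v)/D = 0.9536685728533671/0.98735558586322 = 0.9658815795523138

sn(u+v)=0.995886 cn(u+v)=0.090616 dn(u+v)=0.965882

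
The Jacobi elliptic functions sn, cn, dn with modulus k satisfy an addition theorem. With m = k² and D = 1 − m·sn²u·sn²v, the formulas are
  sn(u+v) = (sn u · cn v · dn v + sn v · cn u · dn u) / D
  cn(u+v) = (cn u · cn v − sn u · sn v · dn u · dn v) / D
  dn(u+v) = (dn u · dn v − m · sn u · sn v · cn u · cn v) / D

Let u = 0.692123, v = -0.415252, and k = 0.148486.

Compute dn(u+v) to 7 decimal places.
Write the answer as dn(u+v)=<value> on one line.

dn(u+v)=0.9991764

sn u = 0.6373208698762231, cn u = 0.770598539331742, dn u = 0.9955122060564055
sn v = -0.4031879604594647, cn v = 0.9151171884193506, dn v = 0.9982063165573292
m = k² = 0.022048092196
D = 1 − m·sn²u·sn²v = 0.9985441976798719
dn(u+v) = (dn u·dn v − m·sn u·sn v·cn u·cn v)/D = 0.9977218006373071/0.9985441976798719 = 0.9991764039644158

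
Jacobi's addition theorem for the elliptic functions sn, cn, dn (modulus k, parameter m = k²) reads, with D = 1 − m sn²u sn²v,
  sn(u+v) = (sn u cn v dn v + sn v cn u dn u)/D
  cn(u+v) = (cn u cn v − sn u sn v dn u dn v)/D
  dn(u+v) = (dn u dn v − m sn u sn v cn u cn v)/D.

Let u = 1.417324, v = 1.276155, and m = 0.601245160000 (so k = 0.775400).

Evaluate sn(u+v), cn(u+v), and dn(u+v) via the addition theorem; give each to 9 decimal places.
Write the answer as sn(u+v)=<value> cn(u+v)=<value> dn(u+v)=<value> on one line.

sn(u+v)=0.880425896 cn(u+v)=-0.474183763 dn(u+v)=0.730715375

sn u = 0.9405950887674513, cn u = 0.3395303800642151, dn u = 0.6841541569932972
sn v = 0.9025866501872242, cn v = 0.4305082332590231, dn v = 0.7142744696425827
m = k² = 0.60124516
D = 1 − m·sn²u·sn²v = 0.5666539738082347
sn(u+v) = (sn u·cn v·dn v + sn v·cn u·dn u)/D = 0.4988968327267479/0.5666539738082347 = 0.8804258962023676
cn(u+v) = (cn u·cn v − sn u·sn v·dn u·dn v)/D = -0.2686981137408352/0.5666539738082347 = -0.4741837632144925
dn(u+v) = (dn u·dn v − m·sn u·sn v·cn u·cn v)/D = 0.414062770983126/0.5666539738082347 = 0.7307153750292977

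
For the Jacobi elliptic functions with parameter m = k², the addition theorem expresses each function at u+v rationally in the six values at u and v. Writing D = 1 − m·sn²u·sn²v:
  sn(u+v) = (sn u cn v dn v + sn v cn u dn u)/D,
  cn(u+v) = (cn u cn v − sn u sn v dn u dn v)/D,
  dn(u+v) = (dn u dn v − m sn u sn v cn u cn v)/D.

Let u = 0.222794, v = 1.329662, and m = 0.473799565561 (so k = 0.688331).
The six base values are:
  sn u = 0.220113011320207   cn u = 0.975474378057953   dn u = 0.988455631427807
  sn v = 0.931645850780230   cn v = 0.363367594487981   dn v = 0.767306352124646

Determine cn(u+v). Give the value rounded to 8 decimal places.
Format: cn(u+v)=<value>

m = k² = 0.473799565561
D = 1 − m·sn²u·sn²v = 0.9800754832385597
cn(u+v) = (cn u·cn v − sn u·sn v·dn u·dn v)/D = 0.1989227803914437/0.9800754832385597 = 0.2029667957146766

cn(u+v)=0.20296680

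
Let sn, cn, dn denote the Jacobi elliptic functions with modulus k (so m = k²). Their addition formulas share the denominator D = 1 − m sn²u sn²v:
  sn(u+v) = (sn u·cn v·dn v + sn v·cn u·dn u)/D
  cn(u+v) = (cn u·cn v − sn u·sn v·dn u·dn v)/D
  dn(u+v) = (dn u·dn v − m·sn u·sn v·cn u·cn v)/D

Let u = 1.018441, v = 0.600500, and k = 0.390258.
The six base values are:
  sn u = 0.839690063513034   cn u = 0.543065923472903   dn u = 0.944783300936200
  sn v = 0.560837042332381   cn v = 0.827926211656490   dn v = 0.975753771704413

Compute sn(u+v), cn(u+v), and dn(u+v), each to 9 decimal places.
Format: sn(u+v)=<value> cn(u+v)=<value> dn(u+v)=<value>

sn(u+v)=0.999871651 cn(u+v)=0.016021307 dn(u+v)=0.920726771

m = k² = 0.152301306564
D = 1 − m·sn²u·sn²v = 0.9662234694559961
sn(u+v) = (sn u·cn v·dn v + sn v·cn u·dn u)/D = 0.9660994552818102/0.9662234694559961 = 0.9998716506293769
cn(u+v) = (cn u·cn v − sn u·sn v·dn u·dn v)/D = 0.01548016252407738/0.9662234694559961 = 0.01602130667845714
dn(u+v) = (dn u·dn v − m·sn u·sn v·cn u·cn v)/D = 0.8896278149101838/0.9662234694559961 = 0.9207267708070295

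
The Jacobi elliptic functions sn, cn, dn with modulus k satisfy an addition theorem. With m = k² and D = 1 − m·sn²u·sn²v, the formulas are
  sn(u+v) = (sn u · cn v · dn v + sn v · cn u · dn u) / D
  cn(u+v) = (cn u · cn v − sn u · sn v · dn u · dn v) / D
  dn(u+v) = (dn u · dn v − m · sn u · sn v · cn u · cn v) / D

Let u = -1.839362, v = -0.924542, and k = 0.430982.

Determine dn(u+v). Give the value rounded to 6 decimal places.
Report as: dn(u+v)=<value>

dn(u+v)=0.975435

sn u = -0.9857884950072339, cn u = -0.1679911995057266, dn u = 0.9052604304822179
sn v = -0.7858031018954993, cn v = 0.6184767457644721, dn v = 0.9409063015079321
m = k² = 0.185745484324
D = 1 − m·sn²u·sn²v = 0.8885414901202473
dn(u+v) = (dn u·dn v − m·sn u·sn v·cn u·cn v)/D = 0.8667147086830646/0.8885414901202473 = 0.9754352704067552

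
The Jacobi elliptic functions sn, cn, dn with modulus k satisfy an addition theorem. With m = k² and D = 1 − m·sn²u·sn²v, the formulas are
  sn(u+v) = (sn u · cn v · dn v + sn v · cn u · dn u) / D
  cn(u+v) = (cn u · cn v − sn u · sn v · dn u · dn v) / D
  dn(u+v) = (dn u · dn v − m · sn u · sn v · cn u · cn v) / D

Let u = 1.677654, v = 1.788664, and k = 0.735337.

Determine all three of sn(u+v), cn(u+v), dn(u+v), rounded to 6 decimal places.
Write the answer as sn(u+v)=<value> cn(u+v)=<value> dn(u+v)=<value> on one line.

sn(u+v)=0.306349 cn(u+v)=-0.951919 dn(u+v)=0.974296

sn u = 0.9895594378776844, cn u = 0.1441253583072778, dn u = 0.6859383405428632
sn v = 0.9976289475351063, cn v = 0.06882211156304383, dn v = 0.6795885592956467
m = k² = 0.540720503569
D = 1 − m·sn²u·sn²v = 0.4730193207671864
sn(u+v) = (sn u·cn v·dn v + sn v·cn u·dn u)/D = 0.1449091112718645/0.4730193207671864 = 0.3063492439100321
cn(u+v) = (cn u·cn v − sn u·sn v·dn u·dn v)/D = -0.4502761678008828/0.4730193207671864 = -0.951919188143485
dn(u+v) = (dn u·dn v − m·sn u·sn v·cn u·cn v)/D = 0.4608610169350568/0.4730193207671864 = 0.9742963906581869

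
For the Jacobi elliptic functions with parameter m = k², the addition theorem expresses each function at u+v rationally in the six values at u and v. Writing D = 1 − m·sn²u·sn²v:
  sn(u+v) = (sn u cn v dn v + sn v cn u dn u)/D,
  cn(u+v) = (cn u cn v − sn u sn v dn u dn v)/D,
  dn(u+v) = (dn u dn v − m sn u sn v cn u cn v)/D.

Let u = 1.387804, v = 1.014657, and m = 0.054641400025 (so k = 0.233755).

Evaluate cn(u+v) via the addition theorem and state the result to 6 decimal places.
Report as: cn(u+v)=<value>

cn(u+v)=-0.711230

sn u = 0.9801601895414398, cn u = 0.1982069697010899, dn u = 0.9733988094154725
sn v = 0.8451931105663905, cn v = 0.5344610424073107, dn v = 0.9802891612753321
m = k² = 0.054641400025
D = 1 − m·sn²u·sn²v = 0.9625002965596735
cn(u+v) = (cn u·cn v − sn u·sn v·dn u·dn v)/D = -0.684559078994004/0.9625002965596735 = -0.7112299928019423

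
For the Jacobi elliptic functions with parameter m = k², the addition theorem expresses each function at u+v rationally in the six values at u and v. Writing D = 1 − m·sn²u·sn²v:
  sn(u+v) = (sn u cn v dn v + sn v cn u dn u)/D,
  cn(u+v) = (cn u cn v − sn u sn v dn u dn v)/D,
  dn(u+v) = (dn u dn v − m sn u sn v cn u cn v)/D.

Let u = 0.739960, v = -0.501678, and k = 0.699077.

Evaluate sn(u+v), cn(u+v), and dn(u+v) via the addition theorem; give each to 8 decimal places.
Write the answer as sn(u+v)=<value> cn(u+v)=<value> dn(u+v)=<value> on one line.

sn u = 0.6523025496072394, cn u = 0.7579586952967127, dn u = 0.8899748001305782
sn v = -0.4723428282759313, cn v = 0.8814149151088232, dn v = 0.9439095896968336
m = k² = 0.488708651929
D = 1 − m·sn²u·sn²v = 0.9536058917830307
sn(u+v) = (sn u·cn v·dn v + sn v·cn u·dn u)/D = 0.2240745270948826/0.9536058917830307 = 0.2349760304814321
cn(u+v) = (cn u·cn v − sn u·sn v·dn u·dn v)/D = 0.926906037929689/0.9536058917830307 = 0.9720011651737816
dn(u+v) = (dn u·dn v − m·sn u·sn v·cn u·cn v)/D = 0.940652131097108/0.9536058917830307 = 0.9864160228061279

sn(u+v)=0.23497603 cn(u+v)=0.97200117 dn(u+v)=0.98641602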